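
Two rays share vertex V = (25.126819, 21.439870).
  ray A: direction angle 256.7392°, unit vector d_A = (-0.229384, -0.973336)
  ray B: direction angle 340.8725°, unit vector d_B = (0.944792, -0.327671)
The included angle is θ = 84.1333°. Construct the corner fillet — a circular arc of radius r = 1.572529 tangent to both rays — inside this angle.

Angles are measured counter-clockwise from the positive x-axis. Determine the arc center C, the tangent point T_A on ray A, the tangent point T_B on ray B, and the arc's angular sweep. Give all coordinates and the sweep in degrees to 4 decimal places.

bisector direction at 298.8059° = (0.481843,-0.876257)
center distance |VC| = r/sin(θ/2) = 1.572529/sin(42.0667°) = 2.347077
C = V + |VC|·bis = (26.2577,19.3832)
T_A = V + ((C−V)·d_A)·d_A = V + 1.7424·d_A = (24.7271,19.7439)
T_B = V + ((C−V)·d_B)·d_B = V + 1.7424·d_B = (26.7730,20.8689)
sweep = 180° − θ = 95.8667°

center=(26.2577,19.3832) T_A=(24.7271,19.7439) T_B=(26.7730,20.8689) sweep=95.8667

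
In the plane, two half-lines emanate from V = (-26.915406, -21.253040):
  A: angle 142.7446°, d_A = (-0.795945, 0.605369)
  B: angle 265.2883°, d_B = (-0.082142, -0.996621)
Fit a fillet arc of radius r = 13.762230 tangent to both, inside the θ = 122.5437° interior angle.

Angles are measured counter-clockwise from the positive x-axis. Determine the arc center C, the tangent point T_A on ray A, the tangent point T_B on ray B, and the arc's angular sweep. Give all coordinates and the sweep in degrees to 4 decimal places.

bisector direction at 204.0164° = (-0.913429,-0.406999)
center distance |VC| = r/sin(θ/2) = 13.762230/sin(61.2719°) = 15.694003
C = V + |VC|·bis = (-41.2508,-27.6405)
T_A = V + ((C−V)·d_A)·d_A = V + 7.5434·d_A = (-32.9195,-16.6865)
T_B = V + ((C−V)·d_B)·d_B = V + 7.5434·d_B = (-27.5350,-28.7709)
sweep = 180° − θ = 57.4563°

center=(-41.2508,-27.6405) T_A=(-32.9195,-16.6865) T_B=(-27.5350,-28.7709) sweep=57.4563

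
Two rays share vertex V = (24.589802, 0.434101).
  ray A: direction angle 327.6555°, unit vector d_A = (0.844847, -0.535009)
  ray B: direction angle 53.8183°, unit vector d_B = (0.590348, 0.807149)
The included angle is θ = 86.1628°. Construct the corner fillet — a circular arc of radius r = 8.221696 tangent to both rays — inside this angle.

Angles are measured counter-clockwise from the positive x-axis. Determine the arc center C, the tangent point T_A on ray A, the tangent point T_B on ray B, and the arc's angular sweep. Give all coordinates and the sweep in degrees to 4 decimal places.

center=(36.4160,2.6766) T_A=(32.0174,-4.2695) T_B=(29.7799,7.5302) sweep=93.8372

bisector direction at 10.7369° = (0.982493,0.186299)
center distance |VC| = r/sin(θ/2) = 8.221696/sin(43.0814°) = 12.036975
C = V + |VC|·bis = (36.4160,2.6766)
T_A = V + ((C−V)·d_A)·d_A = V + 8.7916·d_A = (32.0174,-4.2695)
T_B = V + ((C−V)·d_B)·d_B = V + 8.7916·d_B = (29.7799,7.5302)
sweep = 180° − θ = 93.8372°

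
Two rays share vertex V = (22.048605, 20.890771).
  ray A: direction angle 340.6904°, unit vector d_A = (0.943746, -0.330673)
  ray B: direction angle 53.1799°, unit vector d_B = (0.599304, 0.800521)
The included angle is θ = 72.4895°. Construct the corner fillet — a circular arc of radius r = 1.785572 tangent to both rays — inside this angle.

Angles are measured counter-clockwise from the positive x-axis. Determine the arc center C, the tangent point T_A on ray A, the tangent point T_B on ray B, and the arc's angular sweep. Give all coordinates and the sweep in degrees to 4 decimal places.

bisector direction at 16.9352° = (0.956635,0.291289)
center distance |VC| = r/sin(θ/2) = 1.785572/sin(36.2448°) = 3.020068
C = V + |VC|·bis = (24.9377,21.7705)
T_A = V + ((C−V)·d_A)·d_A = V + 2.4357·d_A = (24.3473,20.0854)
T_B = V + ((C−V)·d_B)·d_B = V + 2.4357·d_B = (23.5083,22.8406)
sweep = 180° − θ = 107.5105°

center=(24.9377,21.7705) T_A=(24.3473,20.0854) T_B=(23.5083,22.8406) sweep=107.5105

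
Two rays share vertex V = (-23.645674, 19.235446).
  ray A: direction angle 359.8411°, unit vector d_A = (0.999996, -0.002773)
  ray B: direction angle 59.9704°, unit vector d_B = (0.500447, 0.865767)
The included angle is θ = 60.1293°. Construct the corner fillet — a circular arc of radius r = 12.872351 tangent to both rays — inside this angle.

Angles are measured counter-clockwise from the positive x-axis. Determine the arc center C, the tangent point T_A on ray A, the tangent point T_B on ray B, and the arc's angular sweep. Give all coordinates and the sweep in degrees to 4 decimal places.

center=(-1.3725,32.0461) T_A=(-1.4082,19.1738) T_B=(-12.5169,38.4880) sweep=119.8707

bisector direction at 29.9057° = (0.866847,0.498575)
center distance |VC| = r/sin(θ/2) = 12.872351/sin(30.0647°) = 25.694502
C = V + |VC|·bis = (-1.3725,32.0461)
T_A = V + ((C−V)·d_A)·d_A = V + 22.2376·d_A = (-1.4082,19.1738)
T_B = V + ((C−V)·d_B)·d_B = V + 22.2376·d_B = (-12.5169,38.4880)
sweep = 180° − θ = 119.8707°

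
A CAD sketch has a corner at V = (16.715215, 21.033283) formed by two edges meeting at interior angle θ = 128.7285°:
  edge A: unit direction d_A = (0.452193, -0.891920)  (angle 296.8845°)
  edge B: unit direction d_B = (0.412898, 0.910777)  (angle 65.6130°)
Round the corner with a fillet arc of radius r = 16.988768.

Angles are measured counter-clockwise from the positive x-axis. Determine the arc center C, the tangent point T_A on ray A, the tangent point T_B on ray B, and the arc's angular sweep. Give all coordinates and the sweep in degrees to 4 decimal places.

bisector direction at 1.2487° = (0.999763,0.021793)
center distance |VC| = r/sin(θ/2) = 16.988768/sin(64.3642°) = 18.843689
C = V + |VC|·bis = (35.5544,21.4439)
T_A = V + ((C−V)·d_A)·d_A = V + 8.1527·d_A = (20.4018,13.7617)
T_B = V + ((C−V)·d_B)·d_B = V + 8.1527·d_B = (20.0814,28.4586)
sweep = 180° − θ = 51.2715°

center=(35.5544,21.4439) T_A=(20.4018,13.7617) T_B=(20.0814,28.4586) sweep=51.2715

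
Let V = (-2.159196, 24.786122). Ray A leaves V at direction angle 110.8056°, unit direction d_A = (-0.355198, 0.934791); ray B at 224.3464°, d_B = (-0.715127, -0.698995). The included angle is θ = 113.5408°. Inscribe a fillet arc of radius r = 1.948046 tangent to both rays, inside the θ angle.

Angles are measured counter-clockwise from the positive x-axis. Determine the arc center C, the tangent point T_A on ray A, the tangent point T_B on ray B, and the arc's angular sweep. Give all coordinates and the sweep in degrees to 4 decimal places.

bisector direction at 167.5760° = (-0.976582,0.215144)
center distance |VC| = r/sin(θ/2) = 1.948046/sin(56.7704°) = 2.328858
C = V + |VC|·bis = (-4.4335,25.2872)
T_A = V + ((C−V)·d_A)·d_A = V + 1.2762·d_A = (-2.6125,25.9791)
T_B = V + ((C−V)·d_B)·d_B = V + 1.2762·d_B = (-3.0718,23.8941)
sweep = 180° − θ = 66.4592°

center=(-4.4335,25.2872) T_A=(-2.6125,25.9791) T_B=(-3.0718,23.8941) sweep=66.4592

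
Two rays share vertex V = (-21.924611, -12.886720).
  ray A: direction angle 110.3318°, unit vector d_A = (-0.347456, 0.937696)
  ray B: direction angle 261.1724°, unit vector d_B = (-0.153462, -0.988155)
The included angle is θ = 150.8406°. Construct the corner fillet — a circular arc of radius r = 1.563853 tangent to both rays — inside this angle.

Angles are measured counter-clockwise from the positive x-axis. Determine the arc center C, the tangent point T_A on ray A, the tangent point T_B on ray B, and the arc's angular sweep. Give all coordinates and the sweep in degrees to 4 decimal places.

bisector direction at 185.7521° = (-0.994965,-0.100225)
center distance |VC| = r/sin(θ/2) = 1.563853/sin(75.4203°) = 1.615887
C = V + |VC|·bis = (-23.5324,-13.0487)
T_A = V + ((C−V)·d_A)·d_A = V + 0.4068·d_A = (-22.0659,-12.5053)
T_B = V + ((C−V)·d_B)·d_B = V + 0.4068·d_B = (-21.9870,-13.2887)
sweep = 180° − θ = 29.1594°

center=(-23.5324,-13.0487) T_A=(-22.0659,-12.5053) T_B=(-21.9870,-13.2887) sweep=29.1594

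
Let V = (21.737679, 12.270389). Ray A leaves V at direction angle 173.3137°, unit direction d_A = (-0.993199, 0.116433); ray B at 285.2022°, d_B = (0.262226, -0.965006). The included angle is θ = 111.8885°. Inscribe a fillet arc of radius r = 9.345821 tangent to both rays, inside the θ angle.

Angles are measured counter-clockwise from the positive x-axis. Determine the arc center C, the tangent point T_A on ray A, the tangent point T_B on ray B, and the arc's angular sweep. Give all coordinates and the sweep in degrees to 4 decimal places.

center=(14.3754,3.7237) T_A=(15.4636,13.0059) T_B=(23.3942,6.1744) sweep=68.1115

bisector direction at 229.2580° = (-0.652655,-0.757656)
center distance |VC| = r/sin(θ/2) = 9.345821/sin(55.9442°) = 11.280506
C = V + |VC|·bis = (14.3754,3.7237)
T_A = V + ((C−V)·d_A)·d_A = V + 6.3171·d_A = (15.4636,13.0059)
T_B = V + ((C−V)·d_B)·d_B = V + 6.3171·d_B = (23.3942,6.1744)
sweep = 180° − θ = 68.1115°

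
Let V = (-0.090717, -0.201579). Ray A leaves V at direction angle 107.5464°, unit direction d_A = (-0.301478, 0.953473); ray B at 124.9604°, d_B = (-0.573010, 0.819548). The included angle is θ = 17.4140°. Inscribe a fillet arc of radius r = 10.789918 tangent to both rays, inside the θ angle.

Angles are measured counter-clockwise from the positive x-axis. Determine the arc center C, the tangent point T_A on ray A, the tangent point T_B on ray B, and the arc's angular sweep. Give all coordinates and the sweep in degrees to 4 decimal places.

center=(-31.6192,63.7223) T_A=(-21.3313,66.9752) T_B=(-40.4621,57.5396) sweep=162.5860

bisector direction at 116.2534° = (-0.442342,0.896846)
center distance |VC| = r/sin(θ/2) = 10.789918/sin(8.7070°) = 71.276291
C = V + |VC|·bis = (-31.6192,63.7223)
T_A = V + ((C−V)·d_A)·d_A = V + 70.4549·d_A = (-21.3313,66.9752)
T_B = V + ((C−V)·d_B)·d_B = V + 70.4549·d_B = (-40.4621,57.5396)
sweep = 180° − θ = 162.5860°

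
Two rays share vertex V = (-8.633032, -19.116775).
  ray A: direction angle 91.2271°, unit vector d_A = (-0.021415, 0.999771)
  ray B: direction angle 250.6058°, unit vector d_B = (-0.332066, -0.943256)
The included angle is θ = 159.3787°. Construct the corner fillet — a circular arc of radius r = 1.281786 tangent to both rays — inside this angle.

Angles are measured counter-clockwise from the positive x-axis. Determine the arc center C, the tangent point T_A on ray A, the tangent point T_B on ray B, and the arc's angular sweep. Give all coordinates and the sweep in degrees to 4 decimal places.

bisector direction at 170.9165° = (-0.987459,0.157875)
center distance |VC| = r/sin(θ/2) = 1.281786/sin(79.6894°) = 1.302824
C = V + |VC|·bis = (-9.9195,-18.9111)
T_A = V + ((C−V)·d_A)·d_A = V + 0.2332·d_A = (-8.6380,-18.8836)
T_B = V + ((C−V)·d_B)·d_B = V + 0.2332·d_B = (-8.7105,-19.3367)
sweep = 180° − θ = 20.6213°

center=(-9.9195,-18.9111) T_A=(-8.6380,-18.8836) T_B=(-8.7105,-19.3367) sweep=20.6213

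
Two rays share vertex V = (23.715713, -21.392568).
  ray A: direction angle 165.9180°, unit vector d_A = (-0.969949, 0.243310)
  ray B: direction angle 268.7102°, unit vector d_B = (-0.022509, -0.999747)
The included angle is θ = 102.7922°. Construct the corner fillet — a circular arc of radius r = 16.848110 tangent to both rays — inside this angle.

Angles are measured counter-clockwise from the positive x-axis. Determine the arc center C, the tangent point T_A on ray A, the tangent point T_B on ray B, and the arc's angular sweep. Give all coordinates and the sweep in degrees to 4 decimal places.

bisector direction at 217.3141° = (-0.795324,-0.606184)
center distance |VC| = r/sin(θ/2) = 16.848110/sin(51.3961°) = 21.559289
C = V + |VC|·bis = (6.5691,-34.4615)
T_A = V + ((C−V)·d_A)·d_A = V + 13.4515·d_A = (10.6684,-18.1197)
T_B = V + ((C−V)·d_B)·d_B = V + 13.4515·d_B = (23.4129,-34.8407)
sweep = 180° − θ = 77.2078°

center=(6.5691,-34.4615) T_A=(10.6684,-18.1197) T_B=(23.4129,-34.8407) sweep=77.2078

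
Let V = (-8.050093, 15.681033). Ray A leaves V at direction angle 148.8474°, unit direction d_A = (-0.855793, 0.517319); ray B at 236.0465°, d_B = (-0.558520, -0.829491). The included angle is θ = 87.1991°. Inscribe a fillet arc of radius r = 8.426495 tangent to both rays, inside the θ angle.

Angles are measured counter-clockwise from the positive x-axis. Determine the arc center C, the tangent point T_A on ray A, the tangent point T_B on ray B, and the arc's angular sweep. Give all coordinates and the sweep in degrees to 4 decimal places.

bisector direction at 192.4469° = (-0.976496,-0.215536)
center distance |VC| = r/sin(θ/2) = 8.426495/sin(43.5996°) = 12.219150
C = V + |VC|·bis = (-19.9820,13.0474)
T_A = V + ((C−V)·d_A)·d_A = V + 8.8488·d_A = (-15.6229,20.2587)
T_B = V + ((C−V)·d_B)·d_B = V + 8.8488·d_B = (-12.9923,8.3410)
sweep = 180° − θ = 92.8009°

center=(-19.9820,13.0474) T_A=(-15.6229,20.2587) T_B=(-12.9923,8.3410) sweep=92.8009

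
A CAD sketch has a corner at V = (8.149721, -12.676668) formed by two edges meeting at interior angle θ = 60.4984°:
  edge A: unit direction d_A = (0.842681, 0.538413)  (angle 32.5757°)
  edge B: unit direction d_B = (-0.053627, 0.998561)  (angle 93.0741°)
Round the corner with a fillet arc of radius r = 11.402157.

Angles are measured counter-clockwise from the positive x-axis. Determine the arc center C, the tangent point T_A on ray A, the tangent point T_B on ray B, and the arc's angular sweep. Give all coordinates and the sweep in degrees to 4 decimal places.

center=(18.4869,7.4589) T_A=(24.6260,-2.1495) T_B=(7.1012,6.8474) sweep=119.5016

bisector direction at 62.8249° = (0.456711,0.889615)
center distance |VC| = r/sin(θ/2) = 11.402157/sin(30.2492°) = 22.634019
C = V + |VC|·bis = (18.4869,7.4589)
T_A = V + ((C−V)·d_A)·d_A = V + 19.5522·d_A = (24.6260,-2.1495)
T_B = V + ((C−V)·d_B)·d_B = V + 19.5522·d_B = (7.1012,6.8474)
sweep = 180° − θ = 119.5016°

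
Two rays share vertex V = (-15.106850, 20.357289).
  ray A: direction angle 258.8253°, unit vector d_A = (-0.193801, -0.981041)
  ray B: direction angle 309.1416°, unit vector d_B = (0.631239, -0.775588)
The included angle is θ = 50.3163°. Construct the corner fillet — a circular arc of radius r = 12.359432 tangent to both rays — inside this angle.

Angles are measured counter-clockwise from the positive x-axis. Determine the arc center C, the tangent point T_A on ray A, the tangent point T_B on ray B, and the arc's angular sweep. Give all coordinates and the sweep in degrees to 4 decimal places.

center=(-8.0816,-7.8541) T_A=(-20.2067,-5.4588) T_B=(1.5042,-0.0523) sweep=129.6837

bisector direction at 283.9835° = (0.241642,-0.970366)
center distance |VC| = r/sin(θ/2) = 12.359432/sin(25.1581°) = 29.072926
C = V + |VC|·bis = (-8.0816,-7.8541)
T_A = V + ((C−V)·d_A)·d_A = V + 26.3150·d_A = (-20.2067,-5.4588)
T_B = V + ((C−V)·d_B)·d_B = V + 26.3150·d_B = (1.5042,-0.0523)
sweep = 180° − θ = 129.6837°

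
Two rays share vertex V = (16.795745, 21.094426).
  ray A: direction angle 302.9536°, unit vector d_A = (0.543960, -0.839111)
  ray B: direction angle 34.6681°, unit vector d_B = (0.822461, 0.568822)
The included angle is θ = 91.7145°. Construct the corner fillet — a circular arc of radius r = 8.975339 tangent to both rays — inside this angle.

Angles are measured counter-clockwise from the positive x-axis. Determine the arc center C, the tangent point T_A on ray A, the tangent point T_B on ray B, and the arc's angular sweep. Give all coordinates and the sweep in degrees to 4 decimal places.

bisector direction at 348.8109° = (0.980992,-0.194049)
center distance |VC| = r/sin(θ/2) = 8.975339/sin(45.8573°) = 12.507321
C = V + |VC|·bis = (29.0653,18.6674)
T_A = V + ((C−V)·d_A)·d_A = V + 8.7107·d_A = (21.5340,13.7852)
T_B = V + ((C−V)·d_B)·d_B = V + 8.7107·d_B = (23.9600,26.0493)
sweep = 180° − θ = 88.2855°

center=(29.0653,18.6674) T_A=(21.5340,13.7852) T_B=(23.9600,26.0493) sweep=88.2855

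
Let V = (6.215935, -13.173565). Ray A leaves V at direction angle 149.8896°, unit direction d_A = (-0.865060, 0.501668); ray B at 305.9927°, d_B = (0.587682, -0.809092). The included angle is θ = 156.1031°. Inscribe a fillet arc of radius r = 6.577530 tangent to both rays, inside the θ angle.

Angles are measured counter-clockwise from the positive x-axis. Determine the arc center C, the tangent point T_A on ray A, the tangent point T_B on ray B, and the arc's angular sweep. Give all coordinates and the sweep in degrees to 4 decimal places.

bisector direction at 227.9412° = (-0.669894,-0.742457)
center distance |VC| = r/sin(θ/2) = 6.577530/sin(78.0516°) = 6.723193
C = V + |VC|·bis = (1.7121,-18.1652)
T_A = V + ((C−V)·d_A)·d_A = V + 1.3919·d_A = (5.0118,-12.4753)
T_B = V + ((C−V)·d_B)·d_B = V + 1.3919·d_B = (7.0339,-14.2998)
sweep = 180° − θ = 23.8969°

center=(1.7121,-18.1652) T_A=(5.0118,-12.4753) T_B=(7.0339,-14.2998) sweep=23.8969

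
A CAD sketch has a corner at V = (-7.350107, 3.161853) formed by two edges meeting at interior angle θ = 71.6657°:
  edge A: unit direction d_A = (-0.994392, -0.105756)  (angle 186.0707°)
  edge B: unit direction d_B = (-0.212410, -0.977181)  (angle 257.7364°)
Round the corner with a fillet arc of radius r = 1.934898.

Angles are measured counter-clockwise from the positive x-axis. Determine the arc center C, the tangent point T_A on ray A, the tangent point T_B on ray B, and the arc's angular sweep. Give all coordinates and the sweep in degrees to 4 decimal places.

bisector direction at 221.9035° = (-0.744270,-0.667879)
center distance |VC| = r/sin(θ/2) = 1.934898/sin(35.8329°) = 3.305130
C = V + |VC|·bis = (-9.8100,0.9544)
T_A = V + ((C−V)·d_A)·d_A = V + 2.6796·d_A = (-10.0146,2.8785)
T_B = V + ((C−V)·d_B)·d_B = V + 2.6796·d_B = (-7.9193,0.5434)
sweep = 180° − θ = 108.3343°

center=(-9.8100,0.9544) T_A=(-10.0146,2.8785) T_B=(-7.9193,0.5434) sweep=108.3343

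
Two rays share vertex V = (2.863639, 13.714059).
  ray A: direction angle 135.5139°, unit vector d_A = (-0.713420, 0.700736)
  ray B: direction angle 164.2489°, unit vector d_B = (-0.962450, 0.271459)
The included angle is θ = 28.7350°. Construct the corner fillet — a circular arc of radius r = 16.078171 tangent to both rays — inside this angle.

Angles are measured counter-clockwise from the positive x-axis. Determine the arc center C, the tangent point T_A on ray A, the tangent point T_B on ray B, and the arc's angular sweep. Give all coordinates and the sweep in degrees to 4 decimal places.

center=(-53.1830,46.2275) T_A=(-41.9164,57.6980) T_B=(-57.5475,30.7530) sweep=151.2650

bisector direction at 149.8814° = (-0.864989,0.501792)
center distance |VC| = r/sin(θ/2) = 16.078171/sin(14.3675°) = 64.794643
C = V + |VC|·bis = (-53.1830,46.2275)
T_A = V + ((C−V)·d_A)·d_A = V + 62.7681·d_A = (-41.9164,57.6980)
T_B = V + ((C−V)·d_B)·d_B = V + 62.7681·d_B = (-57.5475,30.7530)
sweep = 180° − θ = 151.2650°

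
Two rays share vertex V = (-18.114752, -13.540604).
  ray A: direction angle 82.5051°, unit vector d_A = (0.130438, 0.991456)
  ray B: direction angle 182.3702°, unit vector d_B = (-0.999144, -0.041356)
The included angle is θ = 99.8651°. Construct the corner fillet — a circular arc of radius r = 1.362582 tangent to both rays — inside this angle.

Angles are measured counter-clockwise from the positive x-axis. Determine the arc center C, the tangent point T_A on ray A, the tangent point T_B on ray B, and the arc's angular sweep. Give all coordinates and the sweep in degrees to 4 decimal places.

bisector direction at 132.4376° = (-0.674787,0.738012)
center distance |VC| = r/sin(θ/2) = 1.362582/sin(49.9325°) = 1.780484
C = V + |VC|·bis = (-19.3162,-12.2266)
T_A = V + ((C−V)·d_A)·d_A = V + 1.1461·d_A = (-17.9653,-12.4043)
T_B = V + ((C−V)·d_B)·d_B = V + 1.1461·d_B = (-19.2598,-13.5880)
sweep = 180° − θ = 80.1349°

center=(-19.3162,-12.2266) T_A=(-17.9653,-12.4043) T_B=(-19.2598,-13.5880) sweep=80.1349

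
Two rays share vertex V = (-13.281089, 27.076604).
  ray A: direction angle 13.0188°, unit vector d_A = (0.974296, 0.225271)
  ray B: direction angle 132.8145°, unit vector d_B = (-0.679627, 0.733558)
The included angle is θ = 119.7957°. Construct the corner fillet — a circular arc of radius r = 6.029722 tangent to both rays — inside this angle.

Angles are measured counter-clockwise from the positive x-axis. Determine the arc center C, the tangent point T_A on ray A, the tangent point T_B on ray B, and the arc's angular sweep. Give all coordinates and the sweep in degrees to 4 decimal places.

center=(-11.2336,33.7388) T_A=(-9.8753,27.8641) T_B=(-15.6568,29.6408) sweep=60.2043

bisector direction at 72.9167° = (0.293763,0.955878)
center distance |VC| = r/sin(θ/2) = 6.029722/sin(59.8978°) = 6.969708
C = V + |VC|·bis = (-11.2336,33.7388)
T_A = V + ((C−V)·d_A)·d_A = V + 3.4956·d_A = (-9.8753,27.8641)
T_B = V + ((C−V)·d_B)·d_B = V + 3.4956·d_B = (-15.6568,29.6408)
sweep = 180° − θ = 60.2043°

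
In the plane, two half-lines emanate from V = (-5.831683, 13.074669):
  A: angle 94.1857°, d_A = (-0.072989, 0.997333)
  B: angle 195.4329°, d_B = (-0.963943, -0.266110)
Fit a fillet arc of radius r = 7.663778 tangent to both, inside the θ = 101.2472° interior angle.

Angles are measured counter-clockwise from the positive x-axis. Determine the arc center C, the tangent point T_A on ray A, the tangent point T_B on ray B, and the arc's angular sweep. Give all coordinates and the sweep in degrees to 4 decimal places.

center=(-13.9341,18.7883) T_A=(-6.2908,19.3477) T_B=(-11.8947,11.4009) sweep=78.7528

bisector direction at 144.8093° = (-0.817238,0.576300)
center distance |VC| = r/sin(θ/2) = 7.663778/sin(50.6236°) = 9.914396
C = V + |VC|·bis = (-13.9341,18.7883)
T_A = V + ((C−V)·d_A)·d_A = V + 6.2898·d_A = (-6.2908,19.3477)
T_B = V + ((C−V)·d_B)·d_B = V + 6.2898·d_B = (-11.8947,11.4009)
sweep = 180° − θ = 78.7528°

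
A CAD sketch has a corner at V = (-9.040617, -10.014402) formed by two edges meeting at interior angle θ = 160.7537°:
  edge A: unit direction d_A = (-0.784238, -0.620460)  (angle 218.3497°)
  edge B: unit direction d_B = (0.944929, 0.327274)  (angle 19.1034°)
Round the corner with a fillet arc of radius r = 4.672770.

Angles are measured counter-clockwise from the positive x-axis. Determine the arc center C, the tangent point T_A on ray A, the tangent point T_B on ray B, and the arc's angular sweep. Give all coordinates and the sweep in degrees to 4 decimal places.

bisector direction at 298.7266° = (0.480630,-0.876924)
center distance |VC| = r/sin(θ/2) = 4.672770/sin(80.3769°) = 4.739461
C = V + |VC|·bis = (-6.7627,-14.1705)
T_A = V + ((C−V)·d_A)·d_A = V + 0.7923·d_A = (-9.6620,-10.5060)
T_B = V + ((C−V)·d_B)·d_B = V + 0.7923·d_B = (-8.2920,-9.7551)
sweep = 180° − θ = 19.2463°

center=(-6.7627,-14.1705) T_A=(-9.6620,-10.5060) T_B=(-8.2920,-9.7551) sweep=19.2463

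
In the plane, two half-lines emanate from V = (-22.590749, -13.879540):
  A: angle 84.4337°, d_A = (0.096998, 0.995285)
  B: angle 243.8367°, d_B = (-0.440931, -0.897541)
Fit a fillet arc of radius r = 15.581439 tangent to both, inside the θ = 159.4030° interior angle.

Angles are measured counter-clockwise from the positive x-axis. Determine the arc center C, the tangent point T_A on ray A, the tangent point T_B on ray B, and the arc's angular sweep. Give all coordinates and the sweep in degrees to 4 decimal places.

bisector direction at 164.1352° = (-0.961909,0.273368)
center distance |VC| = r/sin(θ/2) = 15.581439/sin(79.7015°) = 15.836571
C = V + |VC|·bis = (-37.8241,-9.5503)
T_A = V + ((C−V)·d_A)·d_A = V + 2.8312·d_A = (-22.3161,-11.0617)
T_B = V + ((C−V)·d_B)·d_B = V + 2.8312·d_B = (-23.8391,-16.4207)
sweep = 180° − θ = 20.5970°

center=(-37.8241,-9.5503) T_A=(-22.3161,-11.0617) T_B=(-23.8391,-16.4207) sweep=20.5970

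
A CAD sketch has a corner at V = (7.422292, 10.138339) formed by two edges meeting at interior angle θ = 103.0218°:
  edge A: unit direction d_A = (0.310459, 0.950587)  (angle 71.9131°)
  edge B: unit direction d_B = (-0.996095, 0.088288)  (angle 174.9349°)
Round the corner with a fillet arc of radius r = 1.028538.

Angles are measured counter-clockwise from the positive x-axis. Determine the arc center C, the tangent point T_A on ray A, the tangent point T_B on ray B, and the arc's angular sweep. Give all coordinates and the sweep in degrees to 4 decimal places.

center=(6.6985,11.2351) T_A=(7.6762,10.9157) T_B=(6.6077,10.2105) sweep=76.9782

bisector direction at 123.4240° = (-0.550830,0.834617)
center distance |VC| = r/sin(θ/2) = 1.028538/sin(51.5109°) = 1.314045
C = V + |VC|·bis = (6.6985,11.2351)
T_A = V + ((C−V)·d_A)·d_A = V + 0.8178·d_A = (7.6762,10.9157)
T_B = V + ((C−V)·d_B)·d_B = V + 0.8178·d_B = (6.6077,10.2105)
sweep = 180° − θ = 76.9782°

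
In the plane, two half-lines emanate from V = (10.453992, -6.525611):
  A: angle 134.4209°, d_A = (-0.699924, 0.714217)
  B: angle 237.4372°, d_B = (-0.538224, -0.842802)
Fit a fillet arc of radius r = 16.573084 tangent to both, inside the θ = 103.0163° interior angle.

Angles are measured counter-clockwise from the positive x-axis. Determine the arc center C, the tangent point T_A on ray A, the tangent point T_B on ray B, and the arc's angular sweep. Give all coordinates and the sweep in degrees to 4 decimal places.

bisector direction at 185.9290° = (-0.994651,-0.103297)
center distance |VC| = r/sin(θ/2) = 16.573084/sin(51.5082°) = 21.174337
C = V + |VC|·bis = (-10.6071,-8.7129)
T_A = V + ((C−V)·d_A)·d_A = V + 13.1790·d_A = (1.2297,2.8870)
T_B = V + ((C−V)·d_B)·d_B = V + 13.1790·d_B = (3.3608,-17.6329)
sweep = 180° − θ = 76.9837°

center=(-10.6071,-8.7129) T_A=(1.2297,2.8870) T_B=(3.3608,-17.6329) sweep=76.9837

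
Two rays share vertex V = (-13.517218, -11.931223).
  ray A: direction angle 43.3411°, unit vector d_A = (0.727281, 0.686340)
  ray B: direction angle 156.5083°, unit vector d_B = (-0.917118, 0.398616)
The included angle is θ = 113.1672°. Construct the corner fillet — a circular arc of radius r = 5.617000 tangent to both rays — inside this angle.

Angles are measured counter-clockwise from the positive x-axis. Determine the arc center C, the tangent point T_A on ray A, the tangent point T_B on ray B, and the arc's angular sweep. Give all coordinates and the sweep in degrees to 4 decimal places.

bisector direction at 99.9247° = (-0.172354,0.985035)
center distance |VC| = r/sin(θ/2) = 5.617000/sin(56.5836°) = 6.729442
C = V + |VC|·bis = (-14.6771,-5.3025)
T_A = V + ((C−V)·d_A)·d_A = V + 3.7060·d_A = (-10.8219,-9.3876)
T_B = V + ((C−V)·d_B)·d_B = V + 3.7060·d_B = (-16.9161,-10.4539)
sweep = 180° − θ = 66.8328°

center=(-14.6771,-5.3025) T_A=(-10.8219,-9.3876) T_B=(-16.9161,-10.4539) sweep=66.8328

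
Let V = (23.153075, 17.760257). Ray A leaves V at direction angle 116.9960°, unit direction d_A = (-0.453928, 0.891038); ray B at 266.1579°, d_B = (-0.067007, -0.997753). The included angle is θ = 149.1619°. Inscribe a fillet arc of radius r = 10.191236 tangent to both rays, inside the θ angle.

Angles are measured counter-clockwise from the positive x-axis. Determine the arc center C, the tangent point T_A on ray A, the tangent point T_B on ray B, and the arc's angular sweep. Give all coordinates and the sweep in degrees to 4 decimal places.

bisector direction at 191.5769° = (-0.979656,-0.200684)
center distance |VC| = r/sin(θ/2) = 10.191236/sin(74.5810°) = 10.571744
C = V + |VC|·bis = (12.7964,15.6387)
T_A = V + ((C−V)·d_A)·d_A = V + 2.8108·d_A = (21.8772,20.2648)
T_B = V + ((C−V)·d_B)·d_B = V + 2.8108·d_B = (22.9647,14.9558)
sweep = 180° − θ = 30.8381°

center=(12.7964,15.6387) T_A=(21.8772,20.2648) T_B=(22.9647,14.9558) sweep=30.8381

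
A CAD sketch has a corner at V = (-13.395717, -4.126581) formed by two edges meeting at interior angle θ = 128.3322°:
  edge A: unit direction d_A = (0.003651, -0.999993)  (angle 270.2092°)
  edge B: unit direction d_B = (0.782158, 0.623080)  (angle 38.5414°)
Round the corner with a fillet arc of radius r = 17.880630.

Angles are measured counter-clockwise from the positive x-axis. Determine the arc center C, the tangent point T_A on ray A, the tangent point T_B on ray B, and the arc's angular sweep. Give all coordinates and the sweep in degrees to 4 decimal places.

center=(4.5164,-12.7181) T_A=(-13.3641,-12.7834) T_B=(-6.6247,1.2674) sweep=51.6678

bisector direction at 334.3753° = (0.901646,-0.432474)
center distance |VC| = r/sin(θ/2) = 17.880630/sin(64.1661°) = 19.866018
C = V + |VC|·bis = (4.5164,-12.7181)
T_A = V + ((C−V)·d_A)·d_A = V + 8.6569·d_A = (-13.3641,-12.7834)
T_B = V + ((C−V)·d_B)·d_B = V + 8.6569·d_B = (-6.6247,1.2674)
sweep = 180° − θ = 51.6678°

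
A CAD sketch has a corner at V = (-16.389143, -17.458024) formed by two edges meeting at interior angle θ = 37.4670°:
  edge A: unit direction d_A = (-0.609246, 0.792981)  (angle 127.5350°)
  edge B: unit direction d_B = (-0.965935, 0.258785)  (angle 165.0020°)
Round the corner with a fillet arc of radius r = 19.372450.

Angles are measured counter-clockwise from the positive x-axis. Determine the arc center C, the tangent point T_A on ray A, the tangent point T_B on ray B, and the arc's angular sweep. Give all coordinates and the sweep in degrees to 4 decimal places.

center=(-66.5534,16.0372) T_A=(-51.1914,27.8398) T_B=(-71.5667,-2.6753) sweep=142.5330

bisector direction at 146.2685° = (-0.831649,0.555302)
center distance |VC| = r/sin(θ/2) = 19.372450/sin(18.7335°) = 60.318977
C = V + |VC|·bis = (-66.5534,16.0372)
T_A = V + ((C−V)·d_A)·d_A = V + 57.1234·d_A = (-51.1914,27.8398)
T_B = V + ((C−V)·d_B)·d_B = V + 57.1234·d_B = (-71.5667,-2.6753)
sweep = 180° − θ = 142.5330°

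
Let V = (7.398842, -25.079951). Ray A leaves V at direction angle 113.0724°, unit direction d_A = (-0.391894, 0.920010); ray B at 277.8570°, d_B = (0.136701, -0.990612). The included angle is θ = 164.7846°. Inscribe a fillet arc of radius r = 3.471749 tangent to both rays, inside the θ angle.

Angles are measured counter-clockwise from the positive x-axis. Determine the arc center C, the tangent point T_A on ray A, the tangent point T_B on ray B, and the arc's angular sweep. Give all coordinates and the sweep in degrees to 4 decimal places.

bisector direction at 195.4647° = (-0.963795,-0.266645)
center distance |VC| = r/sin(θ/2) = 3.471749/sin(82.3923°) = 3.502580
C = V + |VC|·bis = (4.0231,-26.0139)
T_A = V + ((C−V)·d_A)·d_A = V + 0.4637·d_A = (7.2171,-24.6533)
T_B = V + ((C−V)·d_B)·d_B = V + 0.4637·d_B = (7.4622,-25.5393)
sweep = 180° − θ = 15.2154°

center=(4.0231,-26.0139) T_A=(7.2171,-24.6533) T_B=(7.4622,-25.5393) sweep=15.2154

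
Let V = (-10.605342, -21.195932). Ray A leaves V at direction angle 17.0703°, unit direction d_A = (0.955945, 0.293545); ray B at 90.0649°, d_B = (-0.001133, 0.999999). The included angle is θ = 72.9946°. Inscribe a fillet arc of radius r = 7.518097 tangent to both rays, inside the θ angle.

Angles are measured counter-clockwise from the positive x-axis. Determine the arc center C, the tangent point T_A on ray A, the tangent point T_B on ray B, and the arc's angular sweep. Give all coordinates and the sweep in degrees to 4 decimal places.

center=(-3.0988,-11.0263) T_A=(-0.8919,-18.2132) T_B=(-10.6169,-11.0348) sweep=107.0054

bisector direction at 53.5676° = (0.593874,0.804558)
center distance |VC| = r/sin(θ/2) = 7.518097/sin(36.4973°) = 12.640027
C = V + |VC|·bis = (-3.0988,-11.0263)
T_A = V + ((C−V)·d_A)·d_A = V + 10.1611·d_A = (-0.8919,-18.2132)
T_B = V + ((C−V)·d_B)·d_B = V + 10.1611·d_B = (-10.6169,-11.0348)
sweep = 180° − θ = 107.0054°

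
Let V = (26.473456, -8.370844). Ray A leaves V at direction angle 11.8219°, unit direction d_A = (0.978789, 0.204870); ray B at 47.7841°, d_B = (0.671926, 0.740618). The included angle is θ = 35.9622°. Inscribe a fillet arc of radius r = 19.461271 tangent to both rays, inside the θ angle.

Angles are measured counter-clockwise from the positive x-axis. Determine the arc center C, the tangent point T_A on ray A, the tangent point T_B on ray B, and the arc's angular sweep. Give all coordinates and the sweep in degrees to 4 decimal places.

bisector direction at 29.8030° = (0.867739,0.497019)
center distance |VC| = r/sin(θ/2) = 19.461271/sin(17.9811°) = 63.042001
C = V + |VC|·bis = (81.1775,22.9623)
T_A = V + ((C−V)·d_A)·d_A = V + 59.9629·d_A = (85.1645,3.9138)
T_B = V + ((C−V)·d_B)·d_B = V + 59.9629·d_B = (66.7641,36.0388)
sweep = 180° − θ = 144.0378°

center=(81.1775,22.9623) T_A=(85.1645,3.9138) T_B=(66.7641,36.0388) sweep=144.0378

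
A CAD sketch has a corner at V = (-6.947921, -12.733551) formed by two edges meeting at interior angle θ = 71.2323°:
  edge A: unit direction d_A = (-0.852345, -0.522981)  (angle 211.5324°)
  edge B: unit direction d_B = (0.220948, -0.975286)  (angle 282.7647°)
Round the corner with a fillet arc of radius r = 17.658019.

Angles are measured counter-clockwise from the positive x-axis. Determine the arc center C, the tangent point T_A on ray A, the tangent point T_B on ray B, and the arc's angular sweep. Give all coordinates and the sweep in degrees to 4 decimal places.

center=(-18.7232,-40.6756) T_A=(-27.9580,-25.6249) T_B=(-1.5016,-36.7741) sweep=108.7677

bisector direction at 247.1486° = (-0.388343,-0.921515)
center distance |VC| = r/sin(θ/2) = 17.658019/sin(35.6161°) = 30.321893
C = V + |VC|·bis = (-18.7232,-40.6756)
T_A = V + ((C−V)·d_A)·d_A = V + 24.6498·d_A = (-27.9580,-25.6249)
T_B = V + ((C−V)·d_B)·d_B = V + 24.6498·d_B = (-1.5016,-36.7741)
sweep = 180° − θ = 108.7677°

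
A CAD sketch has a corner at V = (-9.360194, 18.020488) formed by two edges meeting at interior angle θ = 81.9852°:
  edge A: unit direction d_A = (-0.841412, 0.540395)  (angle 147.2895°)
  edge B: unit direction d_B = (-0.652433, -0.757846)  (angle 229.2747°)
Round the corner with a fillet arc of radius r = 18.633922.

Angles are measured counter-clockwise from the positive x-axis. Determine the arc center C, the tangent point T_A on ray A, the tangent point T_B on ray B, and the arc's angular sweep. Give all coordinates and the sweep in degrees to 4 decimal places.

bisector direction at 188.2821° = (-0.989571,-0.144047)
center distance |VC| = r/sin(θ/2) = 18.633922/sin(40.9926°) = 28.407034
C = V + |VC|·bis = (-37.4710,13.9285)
T_A = V + ((C−V)·d_A)·d_A = V + 21.4415·d_A = (-27.4013,29.6073)
T_B = V + ((C−V)·d_B)·d_B = V + 21.4415·d_B = (-23.3493,1.7712)
sweep = 180° − θ = 98.0148°

center=(-37.4710,13.9285) T_A=(-27.4013,29.6073) T_B=(-23.3493,1.7712) sweep=98.0148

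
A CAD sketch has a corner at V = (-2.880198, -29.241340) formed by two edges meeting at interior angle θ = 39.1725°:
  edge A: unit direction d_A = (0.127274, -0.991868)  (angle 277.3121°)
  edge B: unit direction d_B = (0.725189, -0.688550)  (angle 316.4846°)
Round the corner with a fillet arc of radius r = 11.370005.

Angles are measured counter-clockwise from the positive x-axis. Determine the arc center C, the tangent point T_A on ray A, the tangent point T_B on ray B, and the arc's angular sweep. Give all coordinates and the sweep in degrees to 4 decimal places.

center=(12.4644,-59.4893) T_A=(1.1868,-60.9364) T_B=(20.2932,-51.2439) sweep=140.8275

bisector direction at 296.8983° = (0.452409,-0.891811)
center distance |VC| = r/sin(θ/2) = 11.370005/sin(19.5862°) = 33.917484
C = V + |VC|·bis = (12.4644,-59.4893)
T_A = V + ((C−V)·d_A)·d_A = V + 31.9549·d_A = (1.1868,-60.9364)
T_B = V + ((C−V)·d_B)·d_B = V + 31.9549·d_B = (20.2932,-51.2439)
sweep = 180° − θ = 140.8275°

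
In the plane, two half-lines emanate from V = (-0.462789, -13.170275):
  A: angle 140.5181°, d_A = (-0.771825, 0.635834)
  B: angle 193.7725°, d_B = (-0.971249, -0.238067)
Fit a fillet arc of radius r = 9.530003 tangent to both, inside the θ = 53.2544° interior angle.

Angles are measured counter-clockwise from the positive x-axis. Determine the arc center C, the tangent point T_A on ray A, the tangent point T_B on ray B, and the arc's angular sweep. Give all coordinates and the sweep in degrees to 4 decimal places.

bisector direction at 167.1453° = (-0.974937,0.222479)
center distance |VC| = r/sin(θ/2) = 9.530003/sin(26.6272°) = 21.263618
C = V + |VC|·bis = (-21.1935,-8.4396)
T_A = V + ((C−V)·d_A)·d_A = V + 19.0084·d_A = (-15.1340,-1.0841)
T_B = V + ((C−V)·d_B)·d_B = V + 19.0084·d_B = (-18.9247,-17.6956)
sweep = 180° − θ = 126.7456°

center=(-21.1935,-8.4396) T_A=(-15.1340,-1.0841) T_B=(-18.9247,-17.6956) sweep=126.7456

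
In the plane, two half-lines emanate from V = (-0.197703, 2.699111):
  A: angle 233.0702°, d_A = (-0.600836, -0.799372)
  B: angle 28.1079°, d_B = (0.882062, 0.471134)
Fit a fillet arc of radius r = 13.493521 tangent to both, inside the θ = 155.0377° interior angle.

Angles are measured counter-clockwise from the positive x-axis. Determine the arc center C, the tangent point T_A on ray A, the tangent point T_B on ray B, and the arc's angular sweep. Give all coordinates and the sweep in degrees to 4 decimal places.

bisector direction at 310.5890° = (0.650629,-0.759396)
center distance |VC| = r/sin(θ/2) = 13.493521/sin(77.5189°) = 13.820130
C = V + |VC|·bis = (8.7941,-7.7958)
T_A = V + ((C−V)·d_A)·d_A = V + 2.9868·d_A = (-1.9923,0.3116)
T_B = V + ((C−V)·d_B)·d_B = V + 2.9868·d_B = (2.4368,4.1063)
sweep = 180° − θ = 24.9623°

center=(8.7941,-7.7958) T_A=(-1.9923,0.3116) T_B=(2.4368,4.1063) sweep=24.9623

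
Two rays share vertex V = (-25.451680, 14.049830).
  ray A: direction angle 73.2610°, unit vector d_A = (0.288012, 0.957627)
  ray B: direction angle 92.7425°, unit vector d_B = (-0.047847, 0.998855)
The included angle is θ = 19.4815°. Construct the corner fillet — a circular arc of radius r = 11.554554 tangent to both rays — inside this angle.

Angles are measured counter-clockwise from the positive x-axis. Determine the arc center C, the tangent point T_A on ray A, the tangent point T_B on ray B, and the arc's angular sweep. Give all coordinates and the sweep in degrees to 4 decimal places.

center=(-17.1309,81.8342) T_A=(-6.0660,78.5064) T_B=(-28.6722,81.2814) sweep=160.5185

bisector direction at 83.0018° = (0.121839,0.992550)
center distance |VC| = r/sin(θ/2) = 11.554554/sin(9.7408°) = 68.293205
C = V + |VC|·bis = (-17.1309,81.8342)
T_A = V + ((C−V)·d_A)·d_A = V + 67.3086·d_A = (-6.0660,78.5064)
T_B = V + ((C−V)·d_B)·d_B = V + 67.3086·d_B = (-28.6722,81.2814)
sweep = 180° − θ = 160.5185°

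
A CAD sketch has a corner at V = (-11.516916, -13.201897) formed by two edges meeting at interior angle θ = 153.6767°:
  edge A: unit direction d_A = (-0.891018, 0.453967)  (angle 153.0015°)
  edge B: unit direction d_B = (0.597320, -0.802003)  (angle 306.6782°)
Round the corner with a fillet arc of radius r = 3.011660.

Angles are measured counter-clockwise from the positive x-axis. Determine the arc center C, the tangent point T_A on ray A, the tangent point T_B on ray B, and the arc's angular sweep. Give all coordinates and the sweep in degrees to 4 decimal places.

bisector direction at 229.8399° = (-0.644926,-0.764245)
center distance |VC| = r/sin(θ/2) = 3.011660/sin(76.8384°) = 3.092906
C = V + |VC|·bis = (-13.5116,-15.5656)
T_A = V + ((C−V)·d_A)·d_A = V + 0.7043·d_A = (-12.1444,-12.8822)
T_B = V + ((C−V)·d_B)·d_B = V + 0.7043·d_B = (-11.0963,-13.7667)
sweep = 180° − θ = 26.3233°

center=(-13.5116,-15.5656) T_A=(-12.1444,-12.8822) T_B=(-11.0963,-13.7667) sweep=26.3233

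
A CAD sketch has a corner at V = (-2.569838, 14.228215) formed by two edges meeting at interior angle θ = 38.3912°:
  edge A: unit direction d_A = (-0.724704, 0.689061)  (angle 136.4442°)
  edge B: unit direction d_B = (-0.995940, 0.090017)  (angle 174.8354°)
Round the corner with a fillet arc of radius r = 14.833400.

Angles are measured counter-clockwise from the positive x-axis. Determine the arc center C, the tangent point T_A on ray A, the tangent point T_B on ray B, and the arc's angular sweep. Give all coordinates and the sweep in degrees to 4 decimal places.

bisector direction at 155.6398° = (-0.910970,0.412472)
center distance |VC| = r/sin(θ/2) = 14.833400/sin(19.1956°) = 45.114553
C = V + |VC|·bis = (-43.6679,32.8367)
T_A = V + ((C−V)·d_A)·d_A = V + 42.6063·d_A = (-33.4467,43.5865)
T_B = V + ((C−V)·d_B)·d_B = V + 42.6063·d_B = (-45.0031,18.0635)
sweep = 180° − θ = 141.6088°

center=(-43.6679,32.8367) T_A=(-33.4467,43.5865) T_B=(-45.0031,18.0635) sweep=141.6088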